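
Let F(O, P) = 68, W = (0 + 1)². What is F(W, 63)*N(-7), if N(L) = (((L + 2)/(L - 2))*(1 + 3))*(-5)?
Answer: -6800/9 ≈ -755.56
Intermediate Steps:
W = 1 (W = 1² = 1)
N(L) = -20*(2 + L)/(-2 + L) (N(L) = (((2 + L)/(-2 + L))*4)*(-5) = (4*(2 + L)/(-2 + L))*(-5) = -20*(2 + L)/(-2 + L))
F(W, 63)*N(-7) = 68*(20*(-2 - 1*(-7))/(-2 - 7)) = 68*(20*(-2 + 7)/(-9)) = 68*(20*(-⅑)*5) = 68*(-100/9) = -6800/9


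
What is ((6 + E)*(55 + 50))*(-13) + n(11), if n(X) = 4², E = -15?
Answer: 12301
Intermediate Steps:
n(X) = 16
((6 + E)*(55 + 50))*(-13) + n(11) = ((6 - 15)*(55 + 50))*(-13) + 16 = -9*105*(-13) + 16 = -945*(-13) + 16 = 12285 + 16 = 12301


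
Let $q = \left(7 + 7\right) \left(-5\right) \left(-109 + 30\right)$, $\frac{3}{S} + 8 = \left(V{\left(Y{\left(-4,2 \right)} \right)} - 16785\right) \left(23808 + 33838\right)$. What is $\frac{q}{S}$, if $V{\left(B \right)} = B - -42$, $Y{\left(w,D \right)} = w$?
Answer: $-1779549520700$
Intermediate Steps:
$V{\left(B \right)} = 42 + B$ ($V{\left(B \right)} = B + 42 = 42 + B$)
$S = - \frac{1}{321799190}$ ($S = \frac{3}{-8 + \left(\left(42 - 4\right) - 16785\right) \left(23808 + 33838\right)} = \frac{3}{-8 + \left(38 - 16785\right) 57646} = \frac{3}{-8 - 965397562} = \frac{3}{-965397570} = 3 \left(- \frac{1}{965397570}\right) = - \frac{1}{321799190} \approx -3.1075 \cdot 10^{-9}$)
$q = 5530$ ($q = 14 \left(-5\right) \left(-79\right) = \left(-70\right) \left(-79\right) = 5530$)
$\frac{q}{S} = \frac{5530}{- \frac{1}{321799190}} = 5530 \left(-321799190\right) = -1779549520700$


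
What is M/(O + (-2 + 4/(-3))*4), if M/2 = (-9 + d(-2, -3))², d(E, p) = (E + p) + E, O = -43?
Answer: -1536/169 ≈ -9.0888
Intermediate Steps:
d(E, p) = p + 2*E
M = 512 (M = 2*(-9 + (-3 + 2*(-2)))² = 2*(-9 + (-3 - 4))² = 2*(-9 - 7)² = 2*(-16)² = 2*256 = 512)
M/(O + (-2 + 4/(-3))*4) = 512/(-43 + (-2 + 4/(-3))*4) = 512/(-43 + (-2 + 4*(-⅓))*4) = 512/(-43 + (-2 - 4/3)*4) = 512/(-43 - 10/3*4) = 512/(-43 - 40/3) = 512/(-169/3) = 512*(-3/169) = -1536/169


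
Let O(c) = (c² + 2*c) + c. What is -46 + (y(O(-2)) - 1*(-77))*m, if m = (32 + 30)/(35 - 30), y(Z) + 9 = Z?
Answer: 3862/5 ≈ 772.40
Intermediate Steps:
O(c) = c² + 3*c
y(Z) = -9 + Z
m = 62/5 ≈ 12.400
-46 + (y(O(-2)) - 1*(-77))*m = -46 + ((-9 - 2*(3 - 2)) - 1*(-77))*(62/5) = -46 + ((-9 - 2*1) + 77)*(62/5) = -46 + ((-9 - 2) + 77)*(62/5) = -46 + (-11 + 77)*(62/5) = -46 + 66*(62/5) = -46 + 4092/5 = 3862/5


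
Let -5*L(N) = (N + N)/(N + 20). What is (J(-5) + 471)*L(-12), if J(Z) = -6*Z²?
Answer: 963/5 ≈ 192.60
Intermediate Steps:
L(N) = -2*N/(5*(20 + N)) (L(N) = -(N + N)/(5*(N + 20)) = -2*N/(5*(20 + N)))
(J(-5) + 471)*L(-12) = (-6*(-5)² + 471)*(-2*(-12)/(100 + 5*(-12))) = (-6*25 + 471)*(-2*(-12)/(100 - 60)) = (-150 + 471)*(-2*(-12)/40) = 321*(-2*(-12)*1/40) = 321*(⅗) = 963/5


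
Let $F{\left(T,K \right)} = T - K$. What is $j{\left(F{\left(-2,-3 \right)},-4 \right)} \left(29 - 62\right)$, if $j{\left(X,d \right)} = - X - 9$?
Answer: $330$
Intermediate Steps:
$j{\left(X,d \right)} = -9 - X$
$j{\left(F{\left(-2,-3 \right)},-4 \right)} \left(29 - 62\right) = \left(-9 - \left(-2 - -3\right)\right) \left(29 - 62\right) = \left(-9 - \left(-2 + 3\right)\right) \left(-33\right) = \left(-9 - 1\right) \left(-33\right) = \left(-10\right) \left(-33\right) = 330$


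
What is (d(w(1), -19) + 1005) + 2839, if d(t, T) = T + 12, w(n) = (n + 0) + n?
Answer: 3837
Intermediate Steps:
w(n) = 2*n (w(n) = n + n = 2*n)
d(t, T) = 12 + T
(d(w(1), -19) + 1005) + 2839 = ((12 - 19) + 1005) + 2839 = (-7 + 1005) + 2839 = 998 + 2839 = 3837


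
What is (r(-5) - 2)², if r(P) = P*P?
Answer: 529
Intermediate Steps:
r(P) = P²
(r(-5) - 2)² = ((-5)² - 2)² = (25 - 2)² = 23² = 529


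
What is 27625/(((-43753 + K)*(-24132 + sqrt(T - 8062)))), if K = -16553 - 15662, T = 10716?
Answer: 33332325/2212001164768 + 5525*sqrt(2654)/8848004659072 ≈ 1.5101e-5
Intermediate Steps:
K = -32215
27625/(((-43753 + K)*(-24132 + sqrt(T - 8062)))) = 27625/(((-43753 - 32215)*(-24132 + sqrt(10716 - 8062)))) = 27625/((-75968*(-24132 + sqrt(2654)))) = 27625/(1833259776 - 75968*sqrt(2654))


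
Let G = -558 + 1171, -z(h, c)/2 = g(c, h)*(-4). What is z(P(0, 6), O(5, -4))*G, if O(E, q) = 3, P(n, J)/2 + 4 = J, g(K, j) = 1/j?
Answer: 1226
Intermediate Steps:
P(n, J) = -8 + 2*J
z(h, c) = 8/h (z(h, c) = -2*(-4)/h = -(-8)/h = 8/h)
G = 613
z(P(0, 6), O(5, -4))*G = (8/(-8 + 2*6))*613 = (8/(-8 + 12))*613 = (8/4)*613 = (8*(1/4))*613 = 2*613 = 1226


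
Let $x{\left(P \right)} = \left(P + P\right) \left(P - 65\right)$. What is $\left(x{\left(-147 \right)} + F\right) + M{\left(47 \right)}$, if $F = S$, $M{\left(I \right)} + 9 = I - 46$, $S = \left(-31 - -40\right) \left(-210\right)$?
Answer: $60430$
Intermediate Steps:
$x{\left(P \right)} = 2 P \left(-65 + P\right)$
$S = -1890$ ($S = \left(-31 + 40\right) \left(-210\right) = 9 \left(-210\right) = -1890$)
$M{\left(I \right)} = -55 + I$ ($M{\left(I \right)} = -9 + \left(I - 46\right) = -9 + \left(-46 + I\right) = -55 + I$)
$F = -1890$
$\left(x{\left(-147 \right)} + F\right) + M{\left(47 \right)} = \left(2 \left(-147\right) \left(-65 - 147\right) - 1890\right) + \left(-55 + 47\right) = \left(2 \left(-147\right) \left(-212\right) - 1890\right) - 8 = \left(62328 - 1890\right) - 8 = 60438 - 8 = 60430$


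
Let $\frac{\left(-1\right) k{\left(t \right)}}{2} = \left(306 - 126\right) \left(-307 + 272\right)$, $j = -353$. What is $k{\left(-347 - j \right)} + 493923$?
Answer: $506523$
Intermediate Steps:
$k{\left(t \right)} = 12600$ ($k{\left(t \right)} = - 2 \left(306 - 126\right) \left(-307 + 272\right) = - 2 \cdot 180 \left(-35\right) = \left(-2\right) \left(-6300\right) = 12600$)
$k{\left(-347 - j \right)} + 493923 = 12600 + 493923 = 506523$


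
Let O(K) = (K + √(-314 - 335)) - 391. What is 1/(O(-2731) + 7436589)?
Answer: 7433467/55256431640738 - I*√649/55256431640738 ≈ 1.3453e-7 - 4.6104e-13*I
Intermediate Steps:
O(K) = -391 + K + I*√649 (O(K) = (K + √(-649)) - 391 = (K + I*√649) - 391 = -391 + K + I*√649)
1/(O(-2731) + 7436589) = 1/((-391 - 2731 + I*√649) + 7436589) = 1/((-3122 + I*√649) + 7436589) = 1/(7433467 + I*√649)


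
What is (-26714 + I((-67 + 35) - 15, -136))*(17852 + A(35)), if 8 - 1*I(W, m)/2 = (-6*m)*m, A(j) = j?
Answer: 3492508298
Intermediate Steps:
I(W, m) = 16 + 12*m**2 (I(W, m) = 16 - 2*(-6*m)*m = 16 - (-12)*m**2 = 16 + 12*m**2)
(-26714 + I((-67 + 35) - 15, -136))*(17852 + A(35)) = (-26714 + (16 + 12*(-136)**2))*(17852 + 35) = (-26714 + (16 + 12*18496))*17887 = (-26714 + (16 + 221952))*17887 = (-26714 + 221968)*17887 = 195254*17887 = 3492508298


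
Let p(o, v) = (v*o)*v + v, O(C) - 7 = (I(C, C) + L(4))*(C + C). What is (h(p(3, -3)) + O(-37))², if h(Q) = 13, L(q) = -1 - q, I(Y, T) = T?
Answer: 9784384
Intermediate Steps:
O(C) = 7 + 2*C*(-5 + C) (O(C) = 7 + (C + (-1 - 1*4))*(C + C) = 7 + (C + (-1 - 4))*(2*C) = 7 + (C - 5)*(2*C) = 7 + (-5 + C)*(2*C) = 7 + 2*C*(-5 + C))
p(o, v) = v + o*v² (p(o, v) = (o*v)*v + v = o*v² + v = v + o*v²)
(h(p(3, -3)) + O(-37))² = (13 + (7 - 10*(-37) + 2*(-37)²))² = (13 + (7 + 370 + 2*1369))² = (13 + (7 + 370 + 2738))² = (13 + 3115)² = 3128² = 9784384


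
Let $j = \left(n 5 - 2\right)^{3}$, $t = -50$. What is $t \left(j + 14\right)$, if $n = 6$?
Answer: $-1098300$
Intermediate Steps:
$j = 21952$ ($j = \left(6 \cdot 5 - 2\right)^{3} = \left(30 - 2\right)^{3} = 28^{3} = 21952$)
$t \left(j + 14\right) = - 50 \left(21952 + 14\right) = \left(-50\right) 21966 = -1098300$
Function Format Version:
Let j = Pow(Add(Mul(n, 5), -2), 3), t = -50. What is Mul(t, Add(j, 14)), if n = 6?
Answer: -1098300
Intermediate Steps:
j = 21952 (j = Pow(Add(Mul(6, 5), -2), 3) = Pow(Add(30, -2), 3) = Pow(28, 3) = 21952)
Mul(t, Add(j, 14)) = Mul(-50, Add(21952, 14)) = Mul(-50, 21966) = -1098300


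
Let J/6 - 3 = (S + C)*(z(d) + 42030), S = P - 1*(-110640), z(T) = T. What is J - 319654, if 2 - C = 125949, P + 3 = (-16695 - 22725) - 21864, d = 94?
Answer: -19358993572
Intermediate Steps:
P = -61287 (P = -3 + ((-16695 - 22725) - 21864) = -3 + (-39420 - 21864) = -3 - 61284 = -61287)
C = -125947 (C = 2 - 1*125949 = 2 - 125949 = -125947)
S = 49353 (S = -61287 - 1*(-110640) = -61287 + 110640 = 49353)
J = -19358673918 (J = 18 + 6*((49353 - 125947)*(94 + 42030)) = 18 + 6*(-76594*42124) = 18 + 6*(-3226445656) = 18 - 19358673936 = -19358673918)
J - 319654 = -19358673918 - 319654 = -19358993572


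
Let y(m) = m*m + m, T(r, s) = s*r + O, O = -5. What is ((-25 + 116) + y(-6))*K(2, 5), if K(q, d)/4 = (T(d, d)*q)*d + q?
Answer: 97768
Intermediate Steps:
T(r, s) = -5 + r*s (T(r, s) = s*r - 5 = r*s - 5 = -5 + r*s)
K(q, d) = 4*q + 4*d*q*(-5 + d**2) (K(q, d) = 4*(((-5 + d*d)*q)*d + q) = 4*(((-5 + d**2)*q)*d + q) = 4*((q*(-5 + d**2))*d + q) = 4*(d*q*(-5 + d**2) + q) = 4*(q + d*q*(-5 + d**2)) = 4*q + 4*d*q*(-5 + d**2))
y(m) = m + m**2 (y(m) = m**2 + m = m + m**2)
((-25 + 116) + y(-6))*K(2, 5) = ((-25 + 116) - 6*(1 - 6))*(4*2*(1 + 5*(-5 + 5**2))) = (91 - 6*(-5))*(4*2*(1 + 5*(-5 + 25))) = (91 + 30)*(4*2*(1 + 5*20)) = 121*(4*2*(1 + 100)) = 121*(4*2*101) = 121*808 = 97768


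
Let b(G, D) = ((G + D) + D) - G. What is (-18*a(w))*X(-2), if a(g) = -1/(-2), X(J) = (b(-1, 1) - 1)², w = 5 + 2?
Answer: -9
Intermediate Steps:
b(G, D) = 2*D (b(G, D) = ((D + G) + D) - G = (G + 2*D) - G = 2*D)
w = 7
X(J) = 1 (X(J) = (2*1 - 1)² = (2 - 1)² = 1² = 1)
a(g) = ½ (a(g) = -1*(-½) = ½)
(-18*a(w))*X(-2) = -18*½*1 = -9*1 = -9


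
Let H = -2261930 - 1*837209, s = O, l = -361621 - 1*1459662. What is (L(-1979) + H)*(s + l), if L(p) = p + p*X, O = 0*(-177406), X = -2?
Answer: 5640804856280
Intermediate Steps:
l = -1821283 (l = -361621 - 1459662 = -1821283)
O = 0
s = 0
L(p) = -p (L(p) = p + p*(-2) = p - 2*p = -p)
H = -3099139 (H = -2261930 - 837209 = -3099139)
(L(-1979) + H)*(s + l) = (-1*(-1979) - 3099139)*(0 - 1821283) = (1979 - 3099139)*(-1821283) = -3097160*(-1821283) = 5640804856280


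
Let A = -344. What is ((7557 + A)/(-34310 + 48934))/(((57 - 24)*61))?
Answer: 7213/29438112 ≈ 0.00024502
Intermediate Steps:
((7557 + A)/(-34310 + 48934))/(((57 - 24)*61)) = ((7557 - 344)/(-34310 + 48934))/(((57 - 24)*61)) = (7213/14624)/((33*61)) = (7213*(1/14624))/2013 = (7213/14624)*(1/2013) = 7213/29438112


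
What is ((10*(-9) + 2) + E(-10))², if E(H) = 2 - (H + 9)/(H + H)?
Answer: 2961841/400 ≈ 7404.6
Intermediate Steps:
E(H) = 2 - (9 + H)/(2*H)
((10*(-9) + 2) + E(-10))² = ((10*(-9) + 2) + (3/2)*(-3 - 10)/(-10))² = ((-90 + 2) + (3/2)*(-⅒)*(-13))² = (-88 + 39/20)² = (-1721/20)² = 2961841/400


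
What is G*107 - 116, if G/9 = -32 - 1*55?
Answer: -83897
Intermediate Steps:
G = -783 (G = 9*(-32 - 1*55) = 9*(-32 - 55) = 9*(-87) = -783)
G*107 - 116 = -783*107 - 116 = -83781 - 116 = -83897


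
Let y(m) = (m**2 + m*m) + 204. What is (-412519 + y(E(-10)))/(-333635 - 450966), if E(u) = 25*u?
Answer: 287315/784601 ≈ 0.36619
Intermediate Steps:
y(m) = 204 + 2*m**2 (y(m) = (m**2 + m**2) + 204 = 2*m**2 + 204 = 204 + 2*m**2)
(-412519 + y(E(-10)))/(-333635 - 450966) = (-412519 + (204 + 2*(25*(-10))**2))/(-333635 - 450966) = (-412519 + (204 + 2*(-250)**2))/(-784601) = (-412519 + (204 + 2*62500))*(-1/784601) = (-412519 + (204 + 125000))*(-1/784601) = (-412519 + 125204)*(-1/784601) = -287315*(-1/784601) = 287315/784601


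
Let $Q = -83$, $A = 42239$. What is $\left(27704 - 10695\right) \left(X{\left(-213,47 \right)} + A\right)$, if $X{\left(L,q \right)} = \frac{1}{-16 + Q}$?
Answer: $\frac{71125854940}{99} \approx 7.1844 \cdot 10^{8}$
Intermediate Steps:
$X{\left(L,q \right)} = - \frac{1}{99}$ ($X{\left(L,q \right)} = \frac{1}{-16 - 83} = \frac{1}{-99} = - \frac{1}{99}$)
$\left(27704 - 10695\right) \left(X{\left(-213,47 \right)} + A\right) = \left(27704 - 10695\right) \left(- \frac{1}{99} + 42239\right) = 17009 \cdot \frac{4181660}{99} = \frac{71125854940}{99}$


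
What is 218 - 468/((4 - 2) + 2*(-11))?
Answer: 1207/5 ≈ 241.40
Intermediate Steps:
218 - 468/((4 - 2) + 2*(-11)) = 218 - 468/(2 - 22) = 218 - 468/(-20) = 218 - 468*(-1/20) = 218 + 117/5 = 1207/5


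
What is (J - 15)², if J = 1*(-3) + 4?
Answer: 196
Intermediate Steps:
J = 1 (J = -3 + 4 = 1)
(J - 15)² = (1 - 15)² = (-14)² = 196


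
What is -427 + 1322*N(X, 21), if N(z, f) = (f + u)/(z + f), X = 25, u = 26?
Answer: 21246/23 ≈ 923.74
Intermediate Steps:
N(z, f) = (26 + f)/(f + z) (N(z, f) = (f + 26)/(z + f) = (26 + f)/(f + z))
-427 + 1322*N(X, 21) = -427 + 1322*((26 + 21)/(21 + 25)) = -427 + 1322*(47/46) = -427 + 31067/23 = 21246/23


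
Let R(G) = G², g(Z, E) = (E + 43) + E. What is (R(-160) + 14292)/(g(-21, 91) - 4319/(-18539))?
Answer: 369778894/2087797 ≈ 177.11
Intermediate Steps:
g(Z, E) = 43 + 2*E (g(Z, E) = (43 + E) + E = 43 + 2*E)
(R(-160) + 14292)/(g(-21, 91) - 4319/(-18539)) = ((-160)² + 14292)/((43 + 2*91) - 4319/(-18539)) = (25600 + 14292)/((43 + 182) - 4319*(-1/18539)) = 39892/(225 + 4319/18539) = 39892/(4175594/18539) = 39892*(18539/4175594) = 369778894/2087797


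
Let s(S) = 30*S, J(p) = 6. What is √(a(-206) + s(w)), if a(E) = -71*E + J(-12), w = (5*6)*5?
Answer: 2*√4783 ≈ 138.32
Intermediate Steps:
w = 150 (w = 30*5 = 150)
a(E) = 6 - 71*E (a(E) = -71*E + 6 = 6 - 71*E)
√(a(-206) + s(w)) = √((6 - 71*(-206)) + 30*150) = √((6 + 14626) + 4500) = √(14632 + 4500) = √19132 = 2*√4783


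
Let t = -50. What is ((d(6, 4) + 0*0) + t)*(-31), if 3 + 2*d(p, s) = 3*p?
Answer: 2635/2 ≈ 1317.5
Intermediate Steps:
d(p, s) = -3/2 + 3*p/2 (d(p, s) = -3/2 + (3*p)/2 = -3/2 + 3*p/2)
((d(6, 4) + 0*0) + t)*(-31) = (((-3/2 + (3/2)*6) + 0*0) - 50)*(-31) = (((-3/2 + 9) + 0) - 50)*(-31) = ((15/2 + 0) - 50)*(-31) = (15/2 - 50)*(-31) = -85/2*(-31) = 2635/2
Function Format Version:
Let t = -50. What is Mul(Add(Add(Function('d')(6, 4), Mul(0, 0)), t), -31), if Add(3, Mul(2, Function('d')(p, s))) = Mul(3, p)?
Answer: Rational(2635, 2) ≈ 1317.5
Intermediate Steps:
Function('d')(p, s) = Add(Rational(-3, 2), Mul(Rational(3, 2), p)) (Function('d')(p, s) = Add(Rational(-3, 2), Mul(Rational(1, 2), Mul(3, p))) = Add(Rational(-3, 2), Mul(Rational(3, 2), p)))
Mul(Add(Add(Function('d')(6, 4), Mul(0, 0)), t), -31) = Mul(Add(Add(Add(Rational(-3, 2), Mul(Rational(3, 2), 6)), Mul(0, 0)), -50), -31) = Mul(Add(Add(Add(Rational(-3, 2), 9), 0), -50), -31) = Mul(Add(Add(Rational(15, 2), 0), -50), -31) = Mul(Add(Rational(15, 2), -50), -31) = Mul(Rational(-85, 2), -31) = Rational(2635, 2)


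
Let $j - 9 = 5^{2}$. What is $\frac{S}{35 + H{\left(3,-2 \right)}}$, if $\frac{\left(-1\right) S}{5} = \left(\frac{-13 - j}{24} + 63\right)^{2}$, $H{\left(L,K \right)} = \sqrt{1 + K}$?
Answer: $- \frac{375589375}{706176} + \frac{10731125 i}{706176} \approx -531.86 + 15.196 i$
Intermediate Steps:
$j = 34$ ($j = 9 + 5^{2} = 9 + 25 = 34$)
$S = - \frac{10731125}{576}$ ($S = - 5 \left(\frac{-13 - 34}{24} + 63\right)^{2} = - 5 \left(\left(-13 - 34\right) \frac{1}{24} + 63\right)^{2} = - 5 \left(\left(-47\right) \frac{1}{24} + 63\right)^{2} = - 5 \left(- \frac{47}{24} + 63\right)^{2} = - 5 \left(\frac{1465}{24}\right)^{2} = \left(-5\right) \frac{2146225}{576} = - \frac{10731125}{576} \approx -18630.0$)
$\frac{S}{35 + H{\left(3,-2 \right)}} = \frac{1}{35 + \sqrt{1 - 2}} \left(- \frac{10731125}{576}\right) = \frac{1}{35 + \sqrt{-1}} \left(- \frac{10731125}{576}\right) = \frac{1}{35 + i} \left(- \frac{10731125}{576}\right) = \frac{35 - i}{1226} \left(- \frac{10731125}{576}\right) = - \frac{10731125 \left(35 - i\right)}{706176}$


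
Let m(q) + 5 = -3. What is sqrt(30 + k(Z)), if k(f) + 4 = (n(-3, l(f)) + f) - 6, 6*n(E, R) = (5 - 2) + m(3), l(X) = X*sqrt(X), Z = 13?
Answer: sqrt(1158)/6 ≈ 5.6716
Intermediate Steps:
m(q) = -8 (m(q) = -5 - 3 = -8)
l(X) = X**(3/2)
n(E, R) = -5/6 (n(E, R) = ((5 - 2) - 8)/6 = (3 - 8)/6 = (1/6)*(-5) = -5/6)
k(f) = -65/6 + f (k(f) = -4 + ((-5/6 + f) - 6) = -4 + (-41/6 + f) = -65/6 + f)
sqrt(30 + k(Z)) = sqrt(30 + (-65/6 + 13)) = sqrt(30 + 13/6) = sqrt(193/6) = sqrt(1158)/6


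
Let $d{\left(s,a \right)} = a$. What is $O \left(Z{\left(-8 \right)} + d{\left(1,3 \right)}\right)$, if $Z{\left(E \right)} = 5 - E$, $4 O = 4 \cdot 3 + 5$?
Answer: $68$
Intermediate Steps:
$O = \frac{17}{4}$ ($O = \frac{4 \cdot 3 + 5}{4} = \frac{12 + 5}{4} = \frac{1}{4} \cdot 17 = \frac{17}{4} \approx 4.25$)
$O \left(Z{\left(-8 \right)} + d{\left(1,3 \right)}\right) = \frac{17 \left(\left(5 - -8\right) + 3\right)}{4} = \frac{17 \left(\left(5 + 8\right) + 3\right)}{4} = \frac{17 \left(13 + 3\right)}{4} = \frac{17}{4} \cdot 16 = 68$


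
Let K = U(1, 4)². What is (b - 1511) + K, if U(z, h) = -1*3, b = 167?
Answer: -1335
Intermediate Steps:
U(z, h) = -3
K = 9 (K = (-3)² = 9)
(b - 1511) + K = (167 - 1511) + 9 = -1344 + 9 = -1335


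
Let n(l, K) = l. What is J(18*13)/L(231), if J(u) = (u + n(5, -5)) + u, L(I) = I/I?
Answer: 473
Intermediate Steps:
L(I) = 1
J(u) = 5 + 2*u (J(u) = (u + 5) + u = (5 + u) + u = 5 + 2*u)
J(18*13)/L(231) = (5 + 2*(18*13))/1 = (5 + 2*234)*1 = (5 + 468)*1 = 473*1 = 473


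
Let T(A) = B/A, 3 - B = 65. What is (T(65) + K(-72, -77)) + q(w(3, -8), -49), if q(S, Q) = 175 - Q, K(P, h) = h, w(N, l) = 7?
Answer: 9493/65 ≈ 146.05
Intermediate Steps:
B = -62 (B = 3 - 1*65 = 3 - 65 = -62)
T(A) = -62/A
(T(65) + K(-72, -77)) + q(w(3, -8), -49) = (-62/65 - 77) + (175 - 1*(-49)) = (-62*1/65 - 77) + (175 + 49) = (-62/65 - 77) + 224 = -5067/65 + 224 = 9493/65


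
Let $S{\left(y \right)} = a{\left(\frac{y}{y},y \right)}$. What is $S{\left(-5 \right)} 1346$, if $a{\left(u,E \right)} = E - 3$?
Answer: $-10768$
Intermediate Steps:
$a{\left(u,E \right)} = -3 + E$ ($a{\left(u,E \right)} = E - 3 = -3 + E$)
$S{\left(y \right)} = -3 + y$
$S{\left(-5 \right)} 1346 = \left(-3 - 5\right) 1346 = \left(-8\right) 1346 = -10768$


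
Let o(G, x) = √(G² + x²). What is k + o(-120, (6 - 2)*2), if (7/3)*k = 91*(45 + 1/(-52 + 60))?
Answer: 14079/8 + 8*√226 ≈ 1880.1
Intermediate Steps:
k = 14079/8 (k = 3*(91*(45 + 1/(-52 + 60)))/7 = 3*(91*(45 + 1/8))/7 = 3*(91*(45 + ⅛))/7 = 3*(91*(361/8))/7 = (3/7)*(32851/8) = 14079/8 ≈ 1759.9)
k + o(-120, (6 - 2)*2) = 14079/8 + √((-120)² + ((6 - 2)*2)²) = 14079/8 + √(14400 + (4*2)²) = 14079/8 + √(14400 + 8²) = 14079/8 + √(14400 + 64) = 14079/8 + √14464 = 14079/8 + 8*√226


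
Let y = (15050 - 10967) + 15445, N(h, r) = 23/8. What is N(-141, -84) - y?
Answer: -156201/8 ≈ -19525.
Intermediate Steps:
N(h, r) = 23/8 (N(h, r) = 23*(1/8) = 23/8)
y = 19528 (y = 4083 + 15445 = 19528)
N(-141, -84) - y = 23/8 - 1*19528 = 23/8 - 19528 = -156201/8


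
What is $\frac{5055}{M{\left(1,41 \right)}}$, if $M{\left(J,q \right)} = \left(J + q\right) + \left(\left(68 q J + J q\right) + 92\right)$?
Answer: $\frac{5055}{2963} \approx 1.706$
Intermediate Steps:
$M{\left(J,q \right)} = 92 + J + q + 69 J q$ ($M{\left(J,q \right)} = \left(J + q\right) + \left(\left(68 J q + J q\right) + 92\right) = \left(J + q\right) + \left(69 J q + 92\right) = \left(J + q\right) + \left(92 + 69 J q\right) = 92 + J + q + 69 J q$)
$\frac{5055}{M{\left(1,41 \right)}} = \frac{5055}{92 + 1 + 41 + 69 \cdot 1 \cdot 41} = \frac{5055}{92 + 1 + 41 + 2829} = \frac{5055}{2963}$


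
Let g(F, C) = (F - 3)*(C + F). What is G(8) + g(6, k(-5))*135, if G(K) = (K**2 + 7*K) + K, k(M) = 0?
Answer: 2558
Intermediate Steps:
G(K) = K**2 + 8*K
g(F, C) = (-3 + F)*(C + F)
G(8) + g(6, k(-5))*135 = 8*(8 + 8) + (6**2 - 3*0 - 3*6 + 0*6)*135 = 8*16 + (36 + 0 - 18 + 0)*135 = 128 + 18*135 = 128 + 2430 = 2558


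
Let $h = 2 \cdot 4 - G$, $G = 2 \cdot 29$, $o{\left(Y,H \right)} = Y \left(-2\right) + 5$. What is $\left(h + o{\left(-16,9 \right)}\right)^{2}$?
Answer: $169$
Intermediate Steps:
$o{\left(Y,H \right)} = 5 - 2 Y$ ($o{\left(Y,H \right)} = - 2 Y + 5 = 5 - 2 Y$)
$G = 58$
$h = -50$ ($h = 2 \cdot 4 - 58 = 8 - 58 = -50$)
$\left(h + o{\left(-16,9 \right)}\right)^{2} = \left(-50 + \left(5 - -32\right)\right)^{2} = \left(-50 + \left(5 + 32\right)\right)^{2} = \left(-50 + 37\right)^{2} = \left(-13\right)^{2} = 169$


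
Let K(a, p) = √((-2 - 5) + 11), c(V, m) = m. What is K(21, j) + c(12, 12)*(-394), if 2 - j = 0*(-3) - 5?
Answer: -4726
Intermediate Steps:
j = 7 (j = 2 - (0*(-3) - 5) = 2 - (0 - 5) = 2 - 1*(-5) = 2 + 5 = 7)
K(a, p) = 2 (K(a, p) = √(-7 + 11) = √4 = 2)
K(21, j) + c(12, 12)*(-394) = 2 + 12*(-394) = 2 - 4728 = -4726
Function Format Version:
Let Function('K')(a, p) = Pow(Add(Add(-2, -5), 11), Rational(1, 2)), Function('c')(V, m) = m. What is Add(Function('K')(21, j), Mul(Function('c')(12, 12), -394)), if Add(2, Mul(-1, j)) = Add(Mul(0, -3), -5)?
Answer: -4726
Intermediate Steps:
j = 7 (j = Add(2, Mul(-1, Add(Mul(0, -3), -5))) = Add(2, Mul(-1, Add(0, -5))) = Add(2, Mul(-1, -5)) = Add(2, 5) = 7)
Function('K')(a, p) = 2 (Function('K')(a, p) = Pow(Add(-7, 11), Rational(1, 2)) = Pow(4, Rational(1, 2)) = 2)
Add(Function('K')(21, j), Mul(Function('c')(12, 12), -394)) = Add(2, Mul(12, -394)) = Add(2, -4728) = -4726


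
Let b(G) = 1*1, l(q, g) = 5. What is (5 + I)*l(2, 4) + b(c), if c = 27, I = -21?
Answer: -79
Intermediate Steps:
b(G) = 1
(5 + I)*l(2, 4) + b(c) = (5 - 21)*5 + 1 = -16*5 + 1 = -80 + 1 = -79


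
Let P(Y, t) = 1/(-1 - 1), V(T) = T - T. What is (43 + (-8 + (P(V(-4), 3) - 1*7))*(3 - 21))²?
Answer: 103684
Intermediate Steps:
V(T) = 0
P(Y, t) = -½ (P(Y, t) = 1/(-2) = -½)
(43 + (-8 + (P(V(-4), 3) - 1*7))*(3 - 21))² = (43 + (-8 + (-½ - 1*7))*(3 - 21))² = (43 + (-8 + (-½ - 7))*(-18))² = (43 + (-8 - 15/2)*(-18))² = (43 - 31/2*(-18))² = (43 + 279)² = 322² = 103684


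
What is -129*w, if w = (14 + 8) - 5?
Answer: -2193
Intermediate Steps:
w = 17 (w = 22 - 5 = 17)
-129*w = -129*17 = -2193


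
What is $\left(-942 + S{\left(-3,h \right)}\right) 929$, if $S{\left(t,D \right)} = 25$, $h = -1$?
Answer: $-851893$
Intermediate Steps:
$\left(-942 + S{\left(-3,h \right)}\right) 929 = \left(-942 + 25\right) 929 = \left(-917\right) 929 = -851893$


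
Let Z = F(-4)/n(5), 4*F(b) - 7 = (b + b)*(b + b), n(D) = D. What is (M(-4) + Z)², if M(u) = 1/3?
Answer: 54289/3600 ≈ 15.080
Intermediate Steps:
F(b) = 7/4 + b² (F(b) = 7/4 + ((b + b)*(b + b))/4 = 7/4 + ((2*b)*(2*b))/4 = 7/4 + (4*b²)/4 = 7/4 + b²)
Z = 71/20 (Z = (7/4 + (-4)²)/5 = (7/4 + 16)*(⅕) = (71/4)*(⅕) = 71/20 ≈ 3.5500)
M(u) = ⅓
(M(-4) + Z)² = (⅓ + 71/20)² = (233/60)² = 54289/3600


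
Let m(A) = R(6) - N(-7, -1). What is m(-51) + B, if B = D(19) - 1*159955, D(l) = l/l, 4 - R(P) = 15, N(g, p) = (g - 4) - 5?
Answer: -159949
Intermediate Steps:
N(g, p) = -9 + g (N(g, p) = (-4 + g) - 5 = -9 + g)
R(P) = -11 (R(P) = 4 - 1*15 = 4 - 15 = -11)
D(l) = 1
B = -159954 (B = 1 - 1*159955 = 1 - 159955 = -159954)
m(A) = 5 (m(A) = -11 - (-9 - 7) = -11 - 1*(-16) = -11 + 16 = 5)
m(-51) + B = 5 - 159954 = -159949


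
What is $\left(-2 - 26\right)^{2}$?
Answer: $784$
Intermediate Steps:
$\left(-2 - 26\right)^{2} = \left(-28\right)^{2} = 784$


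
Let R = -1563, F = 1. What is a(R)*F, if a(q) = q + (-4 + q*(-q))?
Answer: -2444536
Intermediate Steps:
a(q) = -4 + q - q² (a(q) = q + (-4 - q²) = -4 + q - q²)
a(R)*F = (-4 - 1563 - 1*(-1563)²)*1 = (-4 - 1563 - 1*2442969)*1 = (-4 - 1563 - 2442969)*1 = -2444536*1 = -2444536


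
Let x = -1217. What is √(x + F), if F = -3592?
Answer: I*√4809 ≈ 69.347*I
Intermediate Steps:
√(x + F) = √(-1217 - 3592) = √(-4809) = I*√4809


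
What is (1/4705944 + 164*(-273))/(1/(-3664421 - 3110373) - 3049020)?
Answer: 713706001112161499/48604124710118740332 ≈ 0.014684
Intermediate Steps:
(1/4705944 + 164*(-273))/(1/(-3664421 - 3110373) - 3049020) = (1/4705944 - 44772)/(1/(-6774794) - 3049020) = -210694524767/(4705944*(-1/6774794 - 3049020)) = -210694524767/(4705944*(-20656482401881/6774794)) = -210694524767/4705944*(-6774794/20656482401881) = 713706001112161499/48604124710118740332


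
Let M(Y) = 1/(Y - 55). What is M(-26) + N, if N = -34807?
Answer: -2819368/81 ≈ -34807.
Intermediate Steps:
M(Y) = 1/(-55 + Y)
M(-26) + N = 1/(-55 - 26) - 34807 = 1/(-81) - 34807 = -1/81 - 34807 = -2819368/81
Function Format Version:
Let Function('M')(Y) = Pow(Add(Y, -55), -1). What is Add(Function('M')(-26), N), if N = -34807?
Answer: Rational(-2819368, 81) ≈ -34807.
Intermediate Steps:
Function('M')(Y) = Pow(Add(-55, Y), -1)
Add(Function('M')(-26), N) = Add(Pow(Add(-55, -26), -1), -34807) = Add(Pow(-81, -1), -34807) = Add(Rational(-1, 81), -34807) = Rational(-2819368, 81)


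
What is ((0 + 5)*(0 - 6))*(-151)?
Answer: 4530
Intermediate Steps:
((0 + 5)*(0 - 6))*(-151) = (5*(-6))*(-151) = -30*(-151) = 4530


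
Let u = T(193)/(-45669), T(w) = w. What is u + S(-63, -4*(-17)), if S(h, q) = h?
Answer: -2877340/45669 ≈ -63.004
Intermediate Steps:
u = -193/45669 (u = 193/(-45669) = 193*(-1/45669) = -193/45669 ≈ -0.0042261)
u + S(-63, -4*(-17)) = -193/45669 - 63 = -2877340/45669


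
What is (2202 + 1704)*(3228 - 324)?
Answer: 11343024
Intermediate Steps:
(2202 + 1704)*(3228 - 324) = 3906*2904 = 11343024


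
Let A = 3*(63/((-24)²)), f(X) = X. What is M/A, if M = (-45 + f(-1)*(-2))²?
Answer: 118336/21 ≈ 5635.0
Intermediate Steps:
A = 21/64 (A = 3*(63/576) = 3*(63*(1/576)) = 3*(7/64) = 21/64 ≈ 0.32813)
M = 1849 (M = (-45 - 1*(-2))² = (-45 + 2)² = (-43)² = 1849)
M/A = 1849/(21/64) = 1849*(64/21) = 118336/21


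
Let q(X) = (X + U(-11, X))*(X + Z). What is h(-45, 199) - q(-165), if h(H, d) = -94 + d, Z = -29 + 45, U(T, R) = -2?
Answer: -24778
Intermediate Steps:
Z = 16
q(X) = (-2 + X)*(16 + X) (q(X) = (X - 2)*(X + 16) = (-2 + X)*(16 + X))
h(-45, 199) - q(-165) = (-94 + 199) - (-32 + (-165)² + 14*(-165)) = 105 - (-32 + 27225 - 2310) = 105 - 1*24883 = 105 - 24883 = -24778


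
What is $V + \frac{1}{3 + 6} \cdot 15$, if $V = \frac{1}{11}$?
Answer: $\frac{58}{33} \approx 1.7576$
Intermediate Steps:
$V = \frac{1}{11} \approx 0.090909$
$V + \frac{1}{3 + 6} \cdot 15 = \frac{1}{11} + \frac{1}{3 + 6} \cdot 15 = \frac{1}{11} + \frac{1}{9} \cdot 15 = \frac{1}{11} + \frac{5}{3} = \frac{58}{33}$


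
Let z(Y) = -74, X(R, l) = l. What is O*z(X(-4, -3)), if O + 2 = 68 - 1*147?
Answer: 5994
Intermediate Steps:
O = -81 (O = -2 + (68 - 1*147) = -2 + (68 - 147) = -2 - 79 = -81)
O*z(X(-4, -3)) = -81*(-74) = 5994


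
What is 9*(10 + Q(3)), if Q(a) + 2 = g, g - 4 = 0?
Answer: 108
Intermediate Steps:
g = 4 (g = 4 + 0 = 4)
Q(a) = 2 (Q(a) = -2 + 4 = 2)
9*(10 + Q(3)) = 9*(10 + 2) = 9*12 = 108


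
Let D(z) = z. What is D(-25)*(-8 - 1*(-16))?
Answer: -200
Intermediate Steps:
D(-25)*(-8 - 1*(-16)) = -25*(-8 - 1*(-16)) = -25*(-8 + 16) = -25*8 = -200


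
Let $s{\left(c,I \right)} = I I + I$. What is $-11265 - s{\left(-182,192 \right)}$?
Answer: $-48321$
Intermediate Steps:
$s{\left(c,I \right)} = I + I^{2}$ ($s{\left(c,I \right)} = I^{2} + I = I + I^{2}$)
$-11265 - s{\left(-182,192 \right)} = -11265 - 192 \left(1 + 192\right) = -11265 - 192 \cdot 193 = -11265 - 37056 = -48321$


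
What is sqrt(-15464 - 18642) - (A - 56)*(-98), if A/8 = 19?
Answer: 9408 + I*sqrt(34106) ≈ 9408.0 + 184.68*I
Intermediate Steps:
A = 152 (A = 8*19 = 152)
sqrt(-15464 - 18642) - (A - 56)*(-98) = sqrt(-15464 - 18642) - (152 - 56)*(-98) = sqrt(-34106) - 96*(-98) = I*sqrt(34106) - 1*(-9408) = I*sqrt(34106) + 9408 = 9408 + I*sqrt(34106)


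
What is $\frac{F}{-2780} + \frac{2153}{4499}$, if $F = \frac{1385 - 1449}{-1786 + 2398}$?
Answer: $\frac{228957251}{478401165} \approx 0.47859$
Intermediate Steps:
$F = - \frac{16}{153}$ ($F = - \frac{64}{612} = \left(-64\right) \frac{1}{612} = - \frac{16}{153} \approx -0.10458$)
$\frac{F}{-2780} + \frac{2153}{4499} = - \frac{16}{153 \left(-2780\right)} + \frac{2153}{4499} = \left(- \frac{16}{153}\right) \left(- \frac{1}{2780}\right) + 2153 \cdot \frac{1}{4499} = \frac{4}{106335} + \frac{2153}{4499} = \frac{228957251}{478401165}$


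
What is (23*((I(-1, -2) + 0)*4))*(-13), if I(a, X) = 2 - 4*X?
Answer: -11960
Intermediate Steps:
(23*((I(-1, -2) + 0)*4))*(-13) = (23*(((2 - 4*(-2)) + 0)*4))*(-13) = (23*(((2 + 8) + 0)*4))*(-13) = (23*((10 + 0)*4))*(-13) = (23*(10*4))*(-13) = (23*40)*(-13) = 920*(-13) = -11960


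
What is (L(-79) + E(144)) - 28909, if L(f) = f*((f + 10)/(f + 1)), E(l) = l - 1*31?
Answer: -750513/26 ≈ -28866.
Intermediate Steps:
E(l) = -31 + l (E(l) = l - 31 = -31 + l)
L(f) = f*(10 + f)/(1 + f) (L(f) = f*((10 + f)/(1 + f)) = f*(10 + f)/(1 + f))
(L(-79) + E(144)) - 28909 = (-79*(10 - 79)/(1 - 79) + (-31 + 144)) - 28909 = (-79*(-69)/(-78) + 113) - 28909 = (-79*(-1/78)*(-69) + 113) - 28909 = (-1817/26 + 113) - 28909 = 1121/26 - 28909 = -750513/26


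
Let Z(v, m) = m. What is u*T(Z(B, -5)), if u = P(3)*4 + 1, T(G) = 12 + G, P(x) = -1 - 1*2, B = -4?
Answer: -77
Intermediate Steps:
P(x) = -3 (P(x) = -1 - 2 = -3)
u = -11 (u = -3*4 + 1 = -12 + 1 = -11)
u*T(Z(B, -5)) = -11*(12 - 5) = -11*7 = -77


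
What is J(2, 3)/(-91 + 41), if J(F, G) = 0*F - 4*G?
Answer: 6/25 ≈ 0.24000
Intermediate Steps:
J(F, G) = -4*G (J(F, G) = 0 - 4*G = -4*G)
J(2, 3)/(-91 + 41) = (-4*3)/(-91 + 41) = -12/(-50) = -1/50*(-12) = 6/25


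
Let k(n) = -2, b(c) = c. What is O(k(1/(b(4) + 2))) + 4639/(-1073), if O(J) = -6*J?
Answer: 8237/1073 ≈ 7.6766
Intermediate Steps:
O(k(1/(b(4) + 2))) + 4639/(-1073) = -6*(-2) + 4639/(-1073) = 12 + 4639*(-1/1073) = 12 - 4639/1073 = 8237/1073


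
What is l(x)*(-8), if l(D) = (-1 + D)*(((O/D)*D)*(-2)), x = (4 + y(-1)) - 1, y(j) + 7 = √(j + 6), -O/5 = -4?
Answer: -1600 + 320*√5 ≈ -884.46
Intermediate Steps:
O = 20 (O = -5*(-4) = 20)
y(j) = -7 + √(6 + j) (y(j) = -7 + √(j + 6) = -7 + √(6 + j))
x = -4 + √5 (x = (4 + (-7 + √(6 - 1))) - 1 = (4 + (-7 + √5)) - 1 = (-3 + √5) - 1 = -4 + √5 ≈ -1.7639)
l(D) = 40 - 40*D (l(D) = (-1 + D)*(((20/D)*D)*(-2)) = (-1 + D)*(20*(-2)) = (-1 + D)*(-40) = 40 - 40*D)
l(x)*(-8) = (40 - 40*(-4 + √5))*(-8) = (40 + (160 - 40*√5))*(-8) = (200 - 40*√5)*(-8) = -1600 + 320*√5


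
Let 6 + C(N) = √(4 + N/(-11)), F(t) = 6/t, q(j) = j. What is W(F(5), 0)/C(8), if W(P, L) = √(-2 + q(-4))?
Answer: -11*I*√6/60 - I*√66/60 ≈ -0.58447*I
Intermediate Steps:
W(P, L) = I*√6 (W(P, L) = √(-2 - 4) = √(-6) = I*√6)
C(N) = -6 + √(4 - N/11) (C(N) = -6 + √(4 + N/(-11)) = -6 + √(4 + N*(-1/11)) = -6 + √(4 - N/11))
W(F(5), 0)/C(8) = (I*√6)/(-6 + √(484 - 11*8)/11) = (I*√6)/(-6 + √(484 - 88)/11) = (I*√6)/(-6 + √396/11) = (I*√6)/(-6 + (6*√11)/11) = (I*√6)/(-6 + 6*√11/11) = I*√6/(-6 + 6*√11/11)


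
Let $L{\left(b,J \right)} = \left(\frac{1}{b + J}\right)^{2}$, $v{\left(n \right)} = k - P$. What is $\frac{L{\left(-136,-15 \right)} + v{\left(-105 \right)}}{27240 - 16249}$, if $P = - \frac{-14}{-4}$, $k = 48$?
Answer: $\frac{2348505}{501211582} \approx 0.0046857$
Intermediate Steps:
$P = - \frac{7}{2}$ ($P = - \frac{\left(-14\right) \left(-1\right)}{4} = \left(-1\right) \frac{7}{2} = - \frac{7}{2} \approx -3.5$)
$v{\left(n \right)} = \frac{103}{2}$ ($v{\left(n \right)} = 48 - - \frac{7}{2} = 48 + \frac{7}{2} = \frac{103}{2}$)
$L{\left(b,J \right)} = \frac{1}{\left(J + b\right)^{2}}$ ($L{\left(b,J \right)} = \left(\frac{1}{J + b}\right)^{2} = \frac{1}{\left(J + b\right)^{2}}$)
$\frac{L{\left(-136,-15 \right)} + v{\left(-105 \right)}}{27240 - 16249} = \frac{\frac{1}{\left(-15 - 136\right)^{2}} + \frac{103}{2}}{27240 - 16249} = \frac{\frac{1}{22801} + \frac{103}{2}}{10991} = \left(\frac{1}{22801} + \frac{103}{2}\right) \frac{1}{10991} = \frac{2348505}{45602} \cdot \frac{1}{10991} = \frac{2348505}{501211582}$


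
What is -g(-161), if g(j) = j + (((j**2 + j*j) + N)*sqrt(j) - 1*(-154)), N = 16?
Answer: 7 - 51858*I*sqrt(161) ≈ 7.0 - 6.58e+5*I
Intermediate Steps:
g(j) = 154 + j + sqrt(j)*(16 + 2*j**2) (g(j) = j + (((j**2 + j*j) + 16)*sqrt(j) - 1*(-154)) = j + (((j**2 + j**2) + 16)*sqrt(j) + 154) = j + ((2*j**2 + 16)*sqrt(j) + 154) = j + ((16 + 2*j**2)*sqrt(j) + 154) = j + (sqrt(j)*(16 + 2*j**2) + 154) = j + (154 + sqrt(j)*(16 + 2*j**2)) = 154 + j + sqrt(j)*(16 + 2*j**2))
-g(-161) = -(154 - 161 + 2*(-161)**(5/2) + 16*sqrt(-161)) = -(154 - 161 + 2*(25921*I*sqrt(161)) + 16*(I*sqrt(161))) = -(154 - 161 + 51842*I*sqrt(161) + 16*I*sqrt(161)) = -(-7 + 51858*I*sqrt(161)) = 7 - 51858*I*sqrt(161)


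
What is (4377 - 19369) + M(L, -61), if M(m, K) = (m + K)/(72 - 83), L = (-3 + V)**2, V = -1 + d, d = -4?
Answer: -164915/11 ≈ -14992.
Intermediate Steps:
V = -5 (V = -1 - 4 = -5)
L = 64 (L = (-3 - 5)**2 = (-8)**2 = 64)
M(m, K) = -K/11 - m/11 (M(m, K) = (K + m)/(-11) = (K + m)*(-1/11) = -K/11 - m/11)
(4377 - 19369) + M(L, -61) = (4377 - 19369) + (-1/11*(-61) - 1/11*64) = -14992 + (61/11 - 64/11) = -14992 - 3/11 = -164915/11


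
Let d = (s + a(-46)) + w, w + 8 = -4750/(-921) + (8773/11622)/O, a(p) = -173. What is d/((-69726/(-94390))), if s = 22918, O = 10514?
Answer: 4473756715632740465/145314671921692 ≈ 30787.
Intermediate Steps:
w = -35543894179/12504489452 (w = -8 + (-4750/(-921) + (8773/11622)/10514) = -8 + (-4750*(-1/921) + (8773*(1/11622))*(1/10514)) = -8 + (4750/921 + (8773/11622)*(1/10514)) = -8 + (4750/921 + 8773/122193708) = -8 + 64492021437/12504489452 = -35543894179/12504489452 ≈ -2.8425)
d = 284379068691561/12504489452 (d = (22918 - 173) - 35543894179/12504489452 = 22745 - 35543894179/12504489452 = 284379068691561/12504489452 ≈ 22742.)
d/((-69726/(-94390))) = 284379068691561/(12504489452*((-69726/(-94390)))) = 284379068691561/(12504489452*((-69726*(-1/94390)))) = 284379068691561/(12504489452*(34863/47195)) = (284379068691561/12504489452)*(47195/34863) = 4473756715632740465/145314671921692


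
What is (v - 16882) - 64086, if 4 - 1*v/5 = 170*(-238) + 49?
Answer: 121107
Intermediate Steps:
v = 202075 (v = 20 - 5*(170*(-238) + 49) = 20 - 5*(-40460 + 49) = 20 - 5*(-40411) = 20 + 202055 = 202075)
(v - 16882) - 64086 = (202075 - 16882) - 64086 = 185193 - 64086 = 121107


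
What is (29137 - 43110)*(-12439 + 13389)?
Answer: -13274350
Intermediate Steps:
(29137 - 43110)*(-12439 + 13389) = -13973*950 = -13274350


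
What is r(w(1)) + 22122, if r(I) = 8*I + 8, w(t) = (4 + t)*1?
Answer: 22170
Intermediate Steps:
w(t) = 4 + t
r(I) = 8 + 8*I
r(w(1)) + 22122 = (8 + 8*(4 + 1)) + 22122 = (8 + 8*5) + 22122 = (8 + 40) + 22122 = 48 + 22122 = 22170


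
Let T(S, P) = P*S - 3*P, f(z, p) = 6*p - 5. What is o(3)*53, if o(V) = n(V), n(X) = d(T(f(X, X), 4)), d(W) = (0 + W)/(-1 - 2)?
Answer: -2120/3 ≈ -706.67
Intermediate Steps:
f(z, p) = -5 + 6*p
T(S, P) = -3*P + P*S
d(W) = -W/3 (d(W) = W/(-3) = W*(-⅓) = -W/3)
n(X) = 32/3 - 8*X (n(X) = -4*(-3 + (-5 + 6*X))/3 = -4*(-8 + 6*X)/3 = -(-32 + 24*X)/3 = 32/3 - 8*X)
o(V) = 32/3 - 8*V
o(3)*53 = (32/3 - 8*3)*53 = (32/3 - 24)*53 = -40/3*53 = -2120/3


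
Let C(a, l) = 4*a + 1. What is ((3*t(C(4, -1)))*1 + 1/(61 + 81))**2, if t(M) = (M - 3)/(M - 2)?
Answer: 3972049/504100 ≈ 7.8795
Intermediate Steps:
C(a, l) = 1 + 4*a
t(M) = (-3 + M)/(-2 + M)
((3*t(C(4, -1)))*1 + 1/(61 + 81))**2 = ((3*((-3 + (1 + 4*4))/(-2 + (1 + 4*4))))*1 + 1/(61 + 81))**2 = ((3*((-3 + (1 + 16))/(-2 + (1 + 16))))*1 + 1/142)**2 = ((3*((-3 + 17)/(-2 + 17)))*1 + 1/142)**2 = ((3*(14/15))*1 + 1/142)**2 = ((14/5)*1 + 1/142)**2 = (14/5 + 1/142)**2 = (1993/710)**2 = 3972049/504100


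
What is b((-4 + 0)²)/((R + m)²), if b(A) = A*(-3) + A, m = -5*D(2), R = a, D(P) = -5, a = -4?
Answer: -32/441 ≈ -0.072562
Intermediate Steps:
R = -4
m = 25 (m = -5*(-5) = 25)
b(A) = -2*A (b(A) = -3*A + A = -2*A)
b((-4 + 0)²)/((R + m)²) = (-2*(-4 + 0)²)/((-4 + 25)²) = (-2*(-4)²)/(21²) = -2*16/441 = -32*1/441 = -32/441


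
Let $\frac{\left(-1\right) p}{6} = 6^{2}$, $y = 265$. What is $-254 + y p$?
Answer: $-57494$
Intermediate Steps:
$p = -216$ ($p = - 6 \cdot 6^{2} = \left(-6\right) 36 = -216$)
$-254 + y p = -254 + 265 \left(-216\right) = -254 - 57240 = -57494$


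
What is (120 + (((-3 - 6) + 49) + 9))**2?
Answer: 28561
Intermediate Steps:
(120 + (((-3 - 6) + 49) + 9))**2 = (120 + ((-9 + 49) + 9))**2 = (120 + (40 + 9))**2 = (120 + 49)**2 = 169**2 = 28561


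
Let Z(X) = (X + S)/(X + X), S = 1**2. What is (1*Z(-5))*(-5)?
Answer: -2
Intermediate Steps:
S = 1
Z(X) = (1 + X)/(2*X) (Z(X) = (X + 1)/(X + X) = (1 + X)/((2*X)) = (1 + X)*(1/(2*X)) = (1 + X)/(2*X))
(1*Z(-5))*(-5) = (1*((1/2)*(1 - 5)/(-5)))*(-5) = (1*((1/2)*(-1/5)*(-4)))*(-5) = (1*(2/5))*(-5) = (2/5)*(-5) = -2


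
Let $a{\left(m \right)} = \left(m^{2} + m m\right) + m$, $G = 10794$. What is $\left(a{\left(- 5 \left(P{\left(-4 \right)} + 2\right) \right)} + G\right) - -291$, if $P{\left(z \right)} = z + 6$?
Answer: $11865$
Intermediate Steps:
$P{\left(z \right)} = 6 + z$
$a{\left(m \right)} = m + 2 m^{2}$ ($a{\left(m \right)} = \left(m^{2} + m^{2}\right) + m = 2 m^{2} + m = m + 2 m^{2}$)
$\left(a{\left(- 5 \left(P{\left(-4 \right)} + 2\right) \right)} + G\right) - -291 = \left(- 5 \left(\left(6 - 4\right) + 2\right) \left(1 + 2 \left(- 5 \left(\left(6 - 4\right) + 2\right)\right)\right) + 10794\right) - -291 = \left(- 5 \left(2 + 2\right) \left(1 + 2 \left(- 5 \left(2 + 2\right)\right)\right) + 10794\right) + 291 = \left(\left(-5\right) 4 \left(1 + 2 \left(\left(-5\right) 4\right)\right) + 10794\right) + 291 = \left(- 20 \left(1 + 2 \left(-20\right)\right) + 10794\right) + 291 = \left(- 20 \left(1 - 40\right) + 10794\right) + 291 = \left(\left(-20\right) \left(-39\right) + 10794\right) + 291 = \left(780 + 10794\right) + 291 = 11574 + 291 = 11865$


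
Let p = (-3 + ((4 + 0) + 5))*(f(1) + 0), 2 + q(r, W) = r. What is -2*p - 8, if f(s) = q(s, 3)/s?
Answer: 4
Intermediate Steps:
q(r, W) = -2 + r
f(s) = (-2 + s)/s
p = -6 (p = (-3 + ((4 + 0) + 5))*((-2 + 1)/1 + 0) = (-3 + (4 + 5))*(1*(-1) + 0) = (-3 + 9)*(-1 + 0) = 6*(-1) = -6)
-2*p - 8 = -2*(-6) - 8 = 12 - 8 = 4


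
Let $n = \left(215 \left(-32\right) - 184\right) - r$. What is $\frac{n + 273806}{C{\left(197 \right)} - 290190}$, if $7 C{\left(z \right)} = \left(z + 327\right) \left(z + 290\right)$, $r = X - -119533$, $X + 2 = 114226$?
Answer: $- \frac{230895}{1776142} \approx -0.13$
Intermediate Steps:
$X = 114224$ ($X = -2 + 114226 = 114224$)
$r = 233757$ ($r = 114224 - -119533 = 114224 + 119533 = 233757$)
$C{\left(z \right)} = \frac{\left(290 + z\right) \left(327 + z\right)}{7}$ ($C{\left(z \right)} = \frac{\left(z + 327\right) \left(z + 290\right)}{7} = \frac{\left(327 + z\right) \left(290 + z\right)}{7} = \frac{\left(290 + z\right) \left(327 + z\right)}{7}$)
$n = -240821$ ($n = \left(215 \left(-32\right) - 184\right) - 233757 = \left(-6880 - 184\right) - 233757 = -7064 - 233757 = -240821$)
$\frac{n + 273806}{C{\left(197 \right)} - 290190} = \frac{-240821 + 273806}{\left(\frac{94830}{7} + \frac{197^{2}}{7} + \frac{617}{7} \cdot 197\right) - 290190} = \frac{32985}{\left(\frac{94830}{7} + \frac{1}{7} \cdot 38809 + \frac{121549}{7}\right) - 290190} = \frac{32985}{\left(\frac{94830}{7} + \frac{38809}{7} + \frac{121549}{7}\right) - 290190} = \frac{32985}{\frac{255188}{7} - 290190} = \frac{32985}{- \frac{1776142}{7}} = 32985 \left(- \frac{7}{1776142}\right) = - \frac{230895}{1776142}$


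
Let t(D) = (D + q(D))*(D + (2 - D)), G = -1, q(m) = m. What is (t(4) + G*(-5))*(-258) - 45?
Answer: -5463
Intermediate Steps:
t(D) = 4*D (t(D) = (D + D)*(D + (2 - D)) = (2*D)*2 = 4*D)
(t(4) + G*(-5))*(-258) - 45 = (4*4 - 1*(-5))*(-258) - 45 = (16 + 5)*(-258) - 45 = 21*(-258) - 45 = -5418 - 45 = -5463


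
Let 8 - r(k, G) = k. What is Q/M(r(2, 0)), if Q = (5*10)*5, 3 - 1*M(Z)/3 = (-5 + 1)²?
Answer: -250/39 ≈ -6.4103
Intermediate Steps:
r(k, G) = 8 - k
M(Z) = -39 (M(Z) = 9 - 3*(-5 + 1)² = 9 - 3*(-4)² = 9 - 3*16 = 9 - 48 = -39)
Q = 250 (Q = 50*5 = 250)
Q/M(r(2, 0)) = 250/(-39) = 250*(-1/39) = -250/39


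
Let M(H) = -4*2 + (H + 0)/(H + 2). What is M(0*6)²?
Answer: 64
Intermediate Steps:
M(H) = -8 + H/(2 + H)
M(0*6)² = ((-16 - 0*6)/(2 + 0*6))² = ((-16 - 7*0)/(2 + 0))² = ((-16 + 0)/2)² = ((½)*(-16))² = (-8)² = 64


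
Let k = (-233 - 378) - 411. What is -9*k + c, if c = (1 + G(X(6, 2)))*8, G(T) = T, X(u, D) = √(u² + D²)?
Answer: 9206 + 16*√10 ≈ 9256.6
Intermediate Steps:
X(u, D) = √(D² + u²)
k = -1022 (k = -611 - 411 = -1022)
c = 8 + 16*√10 (c = (1 + √(2² + 6²))*8 = (1 + √(4 + 36))*8 = (1 + √40)*8 = (1 + 2*√10)*8 = 8 + 16*√10 ≈ 58.596)
-9*k + c = -9*(-1022) + (8 + 16*√10) = 9198 + (8 + 16*√10) = 9206 + 16*√10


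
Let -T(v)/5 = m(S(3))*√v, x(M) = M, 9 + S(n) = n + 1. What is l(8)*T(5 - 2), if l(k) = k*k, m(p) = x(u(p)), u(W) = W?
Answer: 1600*√3 ≈ 2771.3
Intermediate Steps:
S(n) = -8 + n (S(n) = -9 + (n + 1) = -9 + (1 + n) = -8 + n)
m(p) = p
l(k) = k²
T(v) = 25*√v (T(v) = -5*(-8 + 3)*√v = -(-25)*√v = 25*√v)
l(8)*T(5 - 2) = 8²*(25*√(5 - 2)) = 64*(25*√3) = 1600*√3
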